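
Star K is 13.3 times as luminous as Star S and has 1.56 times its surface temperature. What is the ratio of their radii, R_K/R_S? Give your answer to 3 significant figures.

L ∝ R²T⁴ gives R ∝ √L / T², so
R_K/R_S = √(13.3) / (1.56)² = 3.647 / 2.434 = 1.499.

1.50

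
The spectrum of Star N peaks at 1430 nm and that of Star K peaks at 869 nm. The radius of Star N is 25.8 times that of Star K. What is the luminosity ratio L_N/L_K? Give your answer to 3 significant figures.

Wien's law gives T ∝ 1/λ_max, so T_N/T_K = λ_K/λ_N = 869/1430 = 0.6077.
Then L ∝ R²T⁴ gives L_N/L_K = (25.8)² × (0.6077)⁴ = 665.6 × 0.1364 = 90.78.

90.8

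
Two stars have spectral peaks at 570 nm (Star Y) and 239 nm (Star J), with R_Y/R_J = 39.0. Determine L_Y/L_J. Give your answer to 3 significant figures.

47.0

Wien's law gives T ∝ 1/λ_max, so T_Y/T_J = λ_J/λ_Y = 239/570 = 0.4193.
Then L ∝ R²T⁴ gives L_Y/L_J = (39.0)² × (0.4193)⁴ = 1521 × 0.03091 = 47.01.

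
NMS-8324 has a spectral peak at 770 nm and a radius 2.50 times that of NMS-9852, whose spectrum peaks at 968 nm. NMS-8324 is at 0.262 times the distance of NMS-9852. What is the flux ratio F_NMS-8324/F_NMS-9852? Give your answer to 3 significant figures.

Wien's law: T_NMS-8324/T_NMS-9852 = λ_NMS-9852/λ_NMS-8324 = 968/770 = 1.257.
L_NMS-8324/L_NMS-9852 = (R_NMS-8324/R_NMS-9852)²(T_NMS-8324/T_NMS-9852)⁴ = (2.50)²(1.257)⁴ = 15.61.
F_NMS-8324/F_NMS-9852 = (L_NMS-8324/L_NMS-9852)/(d_NMS-8324/d_NMS-9852)² = 15.61/(0.262)² = 227.4.

227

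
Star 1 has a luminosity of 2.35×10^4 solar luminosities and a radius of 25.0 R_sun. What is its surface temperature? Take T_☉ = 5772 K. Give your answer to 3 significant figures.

T/T_☉ = (L/L_☉)^(1/4) / (R/R_☉)^(1/2)
T = 5772 × (2.35×10^4)^(1/4) / √(25.0) = 5772 × 12.38 / 5.000 = 1.429×10^4 K.

1.43×10^4 K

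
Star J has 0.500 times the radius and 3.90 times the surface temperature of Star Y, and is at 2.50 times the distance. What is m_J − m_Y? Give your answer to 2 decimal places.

L_J/L_Y = (0.500)²(3.90)⁴ = 57.84.
F_J/F_Y = (L_J/L_Y)/(d_J/d_Y)² = 57.84/6.250 = 9.254.
m_J − m_Y = −2.5 log₁₀(9.254) = -2.42.

-2.42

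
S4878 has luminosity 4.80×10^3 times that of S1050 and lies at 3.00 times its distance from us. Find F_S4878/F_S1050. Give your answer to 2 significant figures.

F = L/(4πd²), so F_S4878/F_S1050 = (L_S4878/L_S1050) / (d_S4878/d_S1050)²
= 4.80×10^3 / (3.00)² = 4.80×10^3 / 9.000 = 533.3.

5.3×10^2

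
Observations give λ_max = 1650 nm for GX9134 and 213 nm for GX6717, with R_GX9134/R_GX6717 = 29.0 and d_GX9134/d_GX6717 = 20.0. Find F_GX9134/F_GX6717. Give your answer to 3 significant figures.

Wien's law: T_GX9134/T_GX6717 = λ_GX6717/λ_GX9134 = 213/1650 = 0.1291.
L_GX9134/L_GX6717 = (R_GX9134/R_GX6717)²(T_GX9134/T_GX6717)⁴ = (29.0)²(0.1291)⁴ = 0.2335.
F_GX9134/F_GX6717 = (L_GX9134/L_GX6717)/(d_GX9134/d_GX6717)² = 0.2335/(20.0)² = 5.839×10^-4.

5.84×10^-4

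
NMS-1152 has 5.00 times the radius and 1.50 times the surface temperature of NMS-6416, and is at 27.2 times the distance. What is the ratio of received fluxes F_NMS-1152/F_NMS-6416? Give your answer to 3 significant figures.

0.171

L_NMS-1152/L_NMS-6416 = (R_NMS-1152/R_NMS-6416)²(T_NMS-1152/T_NMS-6416)⁴ = (5.00)² × (1.50)⁴ = 126.6.
F_NMS-1152/F_NMS-6416 = (L_NMS-1152/L_NMS-6416)/(d_NMS-1152/d_NMS-6416)² = 126.6 / (27.2)² = 0.1711.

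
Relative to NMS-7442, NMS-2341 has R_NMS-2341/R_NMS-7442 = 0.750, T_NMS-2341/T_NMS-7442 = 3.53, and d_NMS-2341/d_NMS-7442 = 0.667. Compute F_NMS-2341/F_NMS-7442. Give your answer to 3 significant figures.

196

L_NMS-2341/L_NMS-7442 = (R_NMS-2341/R_NMS-7442)²(T_NMS-2341/T_NMS-7442)⁴ = (0.750)² × (3.53)⁴ = 87.34.
F_NMS-2341/F_NMS-7442 = (L_NMS-2341/L_NMS-7442)/(d_NMS-2341/d_NMS-7442)² = 87.34 / (0.667)² = 196.3.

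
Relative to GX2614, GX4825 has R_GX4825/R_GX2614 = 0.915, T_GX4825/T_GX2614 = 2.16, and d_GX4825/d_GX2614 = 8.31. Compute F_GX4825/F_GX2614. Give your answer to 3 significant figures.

0.264

L_GX4825/L_GX2614 = (R_GX4825/R_GX2614)²(T_GX4825/T_GX2614)⁴ = (0.915)² × (2.16)⁴ = 18.22.
F_GX4825/F_GX2614 = (L_GX4825/L_GX2614)/(d_GX4825/d_GX2614)² = 18.22 / (8.31)² = 0.2639.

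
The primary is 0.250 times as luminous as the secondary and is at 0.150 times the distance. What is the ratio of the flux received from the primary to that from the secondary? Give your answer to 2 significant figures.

11

F = L/(4πd²), so F_p/F_s = (L_p/L_s) / (d_p/d_s)²
= 0.250 / (0.150)² = 0.250 / 0.02250 = 11.11.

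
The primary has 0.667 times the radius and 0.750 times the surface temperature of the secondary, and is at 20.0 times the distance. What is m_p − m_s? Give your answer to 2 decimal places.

L_p/L_s = (0.667)²(0.750)⁴ = 0.1408.
F_p/F_s = (L_p/L_s)/(d_p/d_s)² = 0.1408/400.0 = 3.519×10^-4.
m_p − m_s = −2.5 log₁₀(3.519×10^-4) = 8.63.

8.63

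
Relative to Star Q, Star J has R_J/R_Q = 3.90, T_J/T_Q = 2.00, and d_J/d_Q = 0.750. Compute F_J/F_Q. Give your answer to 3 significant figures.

433

L_J/L_Q = (R_J/R_Q)²(T_J/T_Q)⁴ = (3.90)² × (2.00)⁴ = 243.4.
F_J/F_Q = (L_J/L_Q)/(d_J/d_Q)² = 243.4 / (0.750)² = 432.6.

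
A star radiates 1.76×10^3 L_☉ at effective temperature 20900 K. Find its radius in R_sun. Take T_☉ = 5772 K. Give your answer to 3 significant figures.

R/R_☉ = √(L/L_☉) / (T/T_☉)² = √(1.76×10^3) / (3.621)²
       = 41.95 / 13.11 = 3.200.

3.20 R_sun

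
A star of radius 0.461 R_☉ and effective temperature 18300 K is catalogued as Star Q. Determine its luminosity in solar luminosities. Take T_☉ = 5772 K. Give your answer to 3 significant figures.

21.5 solar luminosities

L/L_☉ = (R/R_☉)² (T/T_☉)⁴ = (0.461)² × (18300/5772)⁴
       = 0.2125 × (3.170)⁴ = 0.2125 × 101.0 = 21.47.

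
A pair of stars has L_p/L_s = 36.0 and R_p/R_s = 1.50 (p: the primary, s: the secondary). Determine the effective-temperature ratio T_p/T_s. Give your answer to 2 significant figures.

2.0

L ∝ R²T⁴ gives T ∝ (L/R²)^(1/4), so
T_p/T_s = (36.0 / 1.50²)^(1/4) = (16.00)^(1/4) = 2.000.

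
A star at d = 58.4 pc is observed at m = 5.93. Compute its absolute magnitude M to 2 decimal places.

M = m − 5 log₁₀(d/10 pc) = 5.93 − 5 log₁₀(58.4/10)
  = 5.93 − 5 × 0.766 = 5.93 − 3.83 = 2.10.

2.10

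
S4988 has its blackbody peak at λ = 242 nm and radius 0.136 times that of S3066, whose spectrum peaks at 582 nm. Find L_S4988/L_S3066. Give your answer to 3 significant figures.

Wien's law gives T ∝ 1/λ_max, so T_S4988/T_S3066 = λ_S3066/λ_S4988 = 582/242 = 2.405.
Then L ∝ R²T⁴ gives L_S4988/L_S3066 = (0.136)² × (2.405)⁴ = 0.01850 × 33.45 = 0.6187.

0.619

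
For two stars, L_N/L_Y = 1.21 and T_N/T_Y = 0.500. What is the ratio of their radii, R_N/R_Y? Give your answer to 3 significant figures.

L ∝ R²T⁴ gives R ∝ √L / T², so
R_N/R_Y = √(1.21) / (0.500)² = 1.100 / 0.2500 = 4.400.

4.40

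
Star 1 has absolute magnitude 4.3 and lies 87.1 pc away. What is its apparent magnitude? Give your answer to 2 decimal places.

m = M + 5 log₁₀(d/10 pc) = 4.3 + 5 log₁₀(87.1/10)
  = 4.3 + 5 × 0.940 = 4.3 + 4.70 = 9.00.

9.00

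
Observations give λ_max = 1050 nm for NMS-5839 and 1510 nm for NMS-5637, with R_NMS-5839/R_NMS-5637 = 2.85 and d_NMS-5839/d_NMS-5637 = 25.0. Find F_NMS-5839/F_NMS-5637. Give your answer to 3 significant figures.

Wien's law: T_NMS-5839/T_NMS-5637 = λ_NMS-5637/λ_NMS-5839 = 1510/1050 = 1.438.
L_NMS-5839/L_NMS-5637 = (R_NMS-5839/R_NMS-5637)²(T_NMS-5839/T_NMS-5637)⁴ = (2.85)²(1.438)⁴ = 34.74.
F_NMS-5839/F_NMS-5637 = (L_NMS-5839/L_NMS-5637)/(d_NMS-5839/d_NMS-5637)² = 34.74/(25.0)² = 0.05559.

0.0556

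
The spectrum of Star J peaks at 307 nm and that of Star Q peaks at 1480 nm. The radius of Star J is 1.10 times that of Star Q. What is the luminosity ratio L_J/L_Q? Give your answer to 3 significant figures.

Wien's law gives T ∝ 1/λ_max, so T_J/T_Q = λ_Q/λ_J = 1480/307 = 4.821.
Then L ∝ R²T⁴ gives L_J/L_Q = (1.10)² × (4.821)⁴ = 1.210 × 540.1 = 653.5.

654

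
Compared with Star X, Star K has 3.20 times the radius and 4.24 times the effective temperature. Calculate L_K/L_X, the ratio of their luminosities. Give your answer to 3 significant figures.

From the Stefan–Boltzmann law, L ∝ R²T⁴, so
L_K/L_X = (R_K/R_X)² (T_K/T_X)⁴ = (3.20)² × (4.24)⁴ = 10.24 × 323.2 = 3310.

3.31×10^3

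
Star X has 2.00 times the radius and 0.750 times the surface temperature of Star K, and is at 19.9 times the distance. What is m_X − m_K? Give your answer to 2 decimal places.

L_X/L_K = (2.00)²(0.750)⁴ = 1.266.
F_X/F_K = (L_X/L_K)/(d_X/d_K)² = 1.266/396.0 = 0.003196.
m_X − m_K = −2.5 log₁₀(0.003196) = 6.24.

6.24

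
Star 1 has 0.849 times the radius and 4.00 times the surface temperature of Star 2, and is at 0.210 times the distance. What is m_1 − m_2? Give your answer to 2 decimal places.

-9.05

L_1/L_2 = (0.849)²(4.00)⁴ = 184.5.
F_1/F_2 = (L_1/L_2)/(d_1/d_2)² = 184.5/0.04410 = 4184.
m_1 − m_2 = −2.5 log₁₀(4184) = -9.05.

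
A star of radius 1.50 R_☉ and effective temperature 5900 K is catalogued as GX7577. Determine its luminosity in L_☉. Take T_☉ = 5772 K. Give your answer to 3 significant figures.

2.46 L_☉

L/L_☉ = (R/R_☉)² (T/T_☉)⁴ = (1.50)² × (5900/5772)⁴
       = 2.250 × (1.022)⁴ = 2.250 × 1.092 = 2.456.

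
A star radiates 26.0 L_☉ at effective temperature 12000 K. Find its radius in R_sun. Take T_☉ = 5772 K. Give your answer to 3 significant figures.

1.18 R_sun

R/R_☉ = √(L/L_☉) / (T/T_☉)² = √(26.0) / (2.079)²
       = 5.099 / 4.322 = 1.180.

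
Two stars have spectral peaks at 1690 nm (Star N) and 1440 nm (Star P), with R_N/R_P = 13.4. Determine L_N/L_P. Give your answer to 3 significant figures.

94.6

Wien's law gives T ∝ 1/λ_max, so T_N/T_P = λ_P/λ_N = 1440/1690 = 0.8521.
Then L ∝ R²T⁴ gives L_N/L_P = (13.4)² × (0.8521)⁴ = 179.6 × 0.5271 = 94.65.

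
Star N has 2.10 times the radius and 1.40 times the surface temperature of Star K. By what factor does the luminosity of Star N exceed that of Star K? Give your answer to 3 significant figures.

16.9

From the Stefan–Boltzmann law, L ∝ R²T⁴, so
L_N/L_K = (R_N/R_K)² (T_N/T_K)⁴ = (2.10)² × (1.40)⁴ = 4.410 × 3.842 = 16.94.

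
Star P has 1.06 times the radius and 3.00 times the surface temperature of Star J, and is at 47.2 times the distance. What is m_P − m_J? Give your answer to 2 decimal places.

L_P/L_J = (1.06)²(3.00)⁴ = 91.01.
F_P/F_J = (L_P/L_J)/(d_P/d_J)² = 91.01/2228 = 0.04085.
m_P − m_J = −2.5 log₁₀(0.04085) = 3.47.

3.47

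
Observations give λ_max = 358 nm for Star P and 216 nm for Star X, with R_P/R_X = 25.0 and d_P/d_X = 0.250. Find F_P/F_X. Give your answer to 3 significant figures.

Wien's law: T_P/T_X = λ_X/λ_P = 216/358 = 0.6034.
L_P/L_X = (R_P/R_X)²(T_P/T_X)⁴ = (25.0)²(0.6034)⁴ = 82.83.
F_P/F_X = (L_P/L_X)/(d_P/d_X)² = 82.83/(0.250)² = 1325.

1.33×10^3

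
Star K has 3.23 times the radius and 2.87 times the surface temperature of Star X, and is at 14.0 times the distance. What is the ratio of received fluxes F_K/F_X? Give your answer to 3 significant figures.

L_K/L_X = (R_K/R_X)²(T_K/T_X)⁴ = (3.23)² × (2.87)⁴ = 707.8.
F_K/F_X = (L_K/L_X)/(d_K/d_X)² = 707.8 / (14.0)² = 3.611.

3.61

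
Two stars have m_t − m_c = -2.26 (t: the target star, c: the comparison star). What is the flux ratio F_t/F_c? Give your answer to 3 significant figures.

F_t/F_c = 10^(−(m_t − m_c)/2.5) = 10^(2.26/2.5) = 10^0.904 = 8.017.

8.02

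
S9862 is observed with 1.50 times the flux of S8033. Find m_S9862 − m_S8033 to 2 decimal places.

m_S9862 − m_S8033 = −2.5 log₁₀(F_S9862/F_S8033) = −2.5 log₁₀(1.50) = −2.5 × (0.176) = -0.440.

-0.44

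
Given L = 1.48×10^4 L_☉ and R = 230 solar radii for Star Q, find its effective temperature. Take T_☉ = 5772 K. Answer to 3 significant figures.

4.20×10^3 K

T/T_☉ = (L/L_☉)^(1/4) / (R/R_☉)^(1/2)
T = 5772 × (1.48×10^4)^(1/4) / √(230) = 5772 × 11.03 / 15.17 = 4198 K.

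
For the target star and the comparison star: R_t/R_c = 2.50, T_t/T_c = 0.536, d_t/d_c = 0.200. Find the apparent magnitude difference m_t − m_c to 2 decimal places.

-2.78

L_t/L_c = (2.50)²(0.536)⁴ = 0.5159.
F_t/F_c = (L_t/L_c)/(d_t/d_c)² = 0.5159/0.04000 = 12.90.
m_t − m_c = −2.5 log₁₀(12.90) = -2.78.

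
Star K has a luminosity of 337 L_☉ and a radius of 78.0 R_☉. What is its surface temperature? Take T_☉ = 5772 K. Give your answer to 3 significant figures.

2.80×10^3 K

T/T_☉ = (L/L_☉)^(1/4) / (R/R_☉)^(1/2)
T = 5772 × (337)^(1/4) / √(78.0) = 5772 × 4.285 / 8.832 = 2800 K.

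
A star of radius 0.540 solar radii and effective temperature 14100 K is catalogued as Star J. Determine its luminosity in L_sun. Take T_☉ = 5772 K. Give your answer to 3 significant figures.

L/L_☉ = (R/R_☉)² (T/T_☉)⁴ = (0.540)² × (14100/5772)⁴
       = 0.2916 × (2.443)⁴ = 0.2916 × 35.61 = 10.38.

10.4 L_sun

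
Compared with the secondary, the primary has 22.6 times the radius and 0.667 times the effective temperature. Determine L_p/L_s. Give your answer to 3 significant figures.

101

From the Stefan–Boltzmann law, L ∝ R²T⁴, so
L_p/L_s = (R_p/R_s)² (T_p/T_s)⁴ = (22.6)² × (0.667)⁴ = 510.8 × 0.1979 = 101.1.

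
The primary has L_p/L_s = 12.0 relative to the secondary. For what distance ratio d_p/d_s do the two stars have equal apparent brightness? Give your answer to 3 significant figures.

3.46

Equal flux requires L_p/d_p² = L_s/d_s², so d_p/d_s = √(L_p/L_s)
= √(12.0) = 3.464.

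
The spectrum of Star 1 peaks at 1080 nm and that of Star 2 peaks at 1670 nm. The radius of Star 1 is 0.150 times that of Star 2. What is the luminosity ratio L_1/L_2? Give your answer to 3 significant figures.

0.129

Wien's law gives T ∝ 1/λ_max, so T_1/T_2 = λ_2/λ_1 = 1670/1080 = 1.546.
Then L ∝ R²T⁴ gives L_1/L_2 = (0.150)² × (1.546)⁴ = 0.02250 × 5.717 = 0.1286.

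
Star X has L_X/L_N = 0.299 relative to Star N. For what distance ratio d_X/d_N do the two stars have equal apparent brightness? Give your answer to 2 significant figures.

Equal flux requires L_X/d_X² = L_N/d_N², so d_X/d_N = √(L_X/L_N)
= √(0.299) = 0.5468.

0.55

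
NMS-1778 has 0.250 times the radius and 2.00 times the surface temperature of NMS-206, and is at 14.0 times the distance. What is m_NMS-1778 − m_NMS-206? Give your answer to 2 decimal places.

5.73

L_NMS-1778/L_NMS-206 = (0.250)²(2.00)⁴ = 1.000.
F_NMS-1778/F_NMS-206 = (L_NMS-1778/L_NMS-206)/(d_NMS-1778/d_NMS-206)² = 1.000/196.0 = 0.005102.
m_NMS-1778 − m_NMS-206 = −2.5 log₁₀(0.005102) = 5.73.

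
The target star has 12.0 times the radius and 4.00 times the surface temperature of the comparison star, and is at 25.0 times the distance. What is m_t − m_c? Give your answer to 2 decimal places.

L_t/L_c = (12.0)²(4.00)⁴ = 3.686×10^4.
F_t/F_c = (L_t/L_c)/(d_t/d_c)² = 3.686×10^4/625.0 = 58.98.
m_t − m_c = −2.5 log₁₀(58.98) = -4.43.

-4.43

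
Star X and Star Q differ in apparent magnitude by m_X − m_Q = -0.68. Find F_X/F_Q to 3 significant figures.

F_X/F_Q = 10^(−(m_X − m_Q)/2.5) = 10^(0.68/2.5) = 10^0.272 = 1.871.

1.87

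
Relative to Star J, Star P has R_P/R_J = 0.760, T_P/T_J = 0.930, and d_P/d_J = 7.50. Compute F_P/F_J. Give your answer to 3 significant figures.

0.00768

L_P/L_J = (R_P/R_J)²(T_P/T_J)⁴ = (0.760)² × (0.930)⁴ = 0.4321.
F_P/F_J = (L_P/L_J)/(d_P/d_J)² = 0.4321 / (7.50)² = 0.007681.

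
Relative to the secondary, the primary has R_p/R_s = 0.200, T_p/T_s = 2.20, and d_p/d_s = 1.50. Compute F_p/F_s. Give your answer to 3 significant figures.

L_p/L_s = (R_p/R_s)²(T_p/T_s)⁴ = (0.200)² × (2.20)⁴ = 0.9370.
F_p/F_s = (L_p/L_s)/(d_p/d_s)² = 0.9370 / (1.50)² = 0.4165.

0.416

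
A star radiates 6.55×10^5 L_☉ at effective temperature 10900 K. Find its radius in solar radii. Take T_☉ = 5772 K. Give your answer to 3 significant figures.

227 solar radii

R/R_☉ = √(L/L_☉) / (T/T_☉)² = √(6.55×10^5) / (1.888)²
       = 809.3 / 3.566 = 226.9.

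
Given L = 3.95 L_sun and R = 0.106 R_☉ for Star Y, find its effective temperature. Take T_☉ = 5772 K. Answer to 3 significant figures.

2.50×10^4 K

T/T_☉ = (L/L_☉)^(1/4) / (R/R_☉)^(1/2)
T = 5772 × (3.95)^(1/4) / √(0.106) = 5772 × 1.410 / 0.3256 = 2.499×10^4 K.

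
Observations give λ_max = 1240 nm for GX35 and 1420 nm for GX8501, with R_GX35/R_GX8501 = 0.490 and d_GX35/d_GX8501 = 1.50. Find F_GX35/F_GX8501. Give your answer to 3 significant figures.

Wien's law: T_GX35/T_GX8501 = λ_GX8501/λ_GX35 = 1420/1240 = 1.145.
L_GX35/L_GX8501 = (R_GX35/R_GX8501)²(T_GX35/T_GX8501)⁴ = (0.490)²(1.145)⁴ = 0.4129.
F_GX35/F_GX8501 = (L_GX35/L_GX8501)/(d_GX35/d_GX8501)² = 0.4129/(1.50)² = 0.1835.

0.184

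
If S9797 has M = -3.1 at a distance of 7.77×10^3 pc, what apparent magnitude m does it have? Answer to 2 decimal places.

m = M + 5 log₁₀(d/10 pc) = -3.1 + 5 log₁₀(7.77×10^3/10)
  = -3.1 + 5 × 2.890 = -3.1 + 14.45 = 11.35.

11.35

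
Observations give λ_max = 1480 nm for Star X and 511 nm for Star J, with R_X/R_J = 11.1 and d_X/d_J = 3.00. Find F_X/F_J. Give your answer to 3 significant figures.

Wien's law: T_X/T_J = λ_J/λ_X = 511/1480 = 0.3453.
L_X/L_J = (R_X/R_J)²(T_X/T_J)⁴ = (11.1)²(0.3453)⁴ = 1.751.
F_X/F_J = (L_X/L_J)/(d_X/d_J)² = 1.751/(3.00)² = 0.1946.

0.195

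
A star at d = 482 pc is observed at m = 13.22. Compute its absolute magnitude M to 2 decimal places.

4.80

M = m − 5 log₁₀(d/10 pc) = 13.22 − 5 log₁₀(482/10)
  = 13.22 − 5 × 1.683 = 13.22 − 8.42 = 4.80.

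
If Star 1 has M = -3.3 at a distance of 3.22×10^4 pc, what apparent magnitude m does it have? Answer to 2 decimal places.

m = M + 5 log₁₀(d/10 pc) = -3.3 + 5 log₁₀(3.22×10^4/10)
  = -3.3 + 5 × 3.508 = -3.3 + 17.54 = 14.24.

14.24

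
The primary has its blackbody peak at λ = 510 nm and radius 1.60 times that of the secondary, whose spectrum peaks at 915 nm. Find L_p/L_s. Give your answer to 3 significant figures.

26.5

Wien's law gives T ∝ 1/λ_max, so T_p/T_s = λ_s/λ_p = 915/510 = 1.794.
Then L ∝ R²T⁴ gives L_p/L_s = (1.60)² × (1.794)⁴ = 2.560 × 10.36 = 26.52.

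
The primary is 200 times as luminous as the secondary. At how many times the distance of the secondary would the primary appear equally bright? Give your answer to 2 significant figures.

Equal flux requires L_p/d_p² = L_s/d_s², so d_p/d_s = √(L_p/L_s)
= √(200) = 14.14.

14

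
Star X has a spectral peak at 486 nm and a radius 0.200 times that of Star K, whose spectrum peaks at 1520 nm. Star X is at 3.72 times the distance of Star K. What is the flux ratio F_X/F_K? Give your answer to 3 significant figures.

Wien's law: T_X/T_K = λ_K/λ_X = 1520/486 = 3.128.
L_X/L_K = (R_X/R_K)²(T_X/T_K)⁴ = (0.200)²(3.128)⁴ = 3.827.
F_X/F_K = (L_X/L_K)/(d_X/d_K)² = 3.827/(3.72)² = 0.2766.

0.277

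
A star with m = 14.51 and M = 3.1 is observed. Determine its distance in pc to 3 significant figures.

1.91×10^3 pc

m − M = 5 log₁₀(d/10 pc)
14.51 − (3.1) = 11.41 = 5 log₁₀(d/10)
d = 10 × 10^(11.41/5) = 10 × 10^2.282 = 1914 pc.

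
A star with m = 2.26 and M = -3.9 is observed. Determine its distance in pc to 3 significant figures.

171 pc

m − M = 5 log₁₀(d/10 pc)
2.26 − (-3.9) = 6.16 = 5 log₁₀(d/10)
d = 10 × 10^(6.16/5) = 10 × 10^1.232 = 170.6 pc.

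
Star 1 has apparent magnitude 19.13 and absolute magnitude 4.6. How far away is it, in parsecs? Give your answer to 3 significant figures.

8.05×10^3 pc

m − M = 5 log₁₀(d/10 pc)
19.13 − (4.6) = 14.53 = 5 log₁₀(d/10)
d = 10 × 10^(14.53/5) = 10 × 10^2.906 = 8054 pc.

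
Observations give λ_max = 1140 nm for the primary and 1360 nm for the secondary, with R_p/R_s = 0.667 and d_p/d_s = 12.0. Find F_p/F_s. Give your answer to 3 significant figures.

0.00626

Wien's law: T_p/T_s = λ_s/λ_p = 1360/1140 = 1.193.
L_p/L_s = (R_p/R_s)²(T_p/T_s)⁴ = (0.667)²(1.193)⁴ = 0.9011.
F_p/F_s = (L_p/L_s)/(d_p/d_s)² = 0.9011/(12.0)² = 0.006258.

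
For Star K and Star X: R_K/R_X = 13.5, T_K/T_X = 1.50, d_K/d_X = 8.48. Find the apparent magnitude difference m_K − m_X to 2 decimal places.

-2.77

L_K/L_X = (13.5)²(1.50)⁴ = 922.6.
F_K/F_X = (L_K/L_X)/(d_K/d_X)² = 922.6/71.91 = 12.83.
m_K − m_X = −2.5 log₁₀(12.83) = -2.77.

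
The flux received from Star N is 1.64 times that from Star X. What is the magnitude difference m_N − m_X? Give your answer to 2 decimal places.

m_N − m_X = −2.5 log₁₀(F_N/F_X) = −2.5 log₁₀(1.64) = −2.5 × (0.215) = -0.537.

-0.54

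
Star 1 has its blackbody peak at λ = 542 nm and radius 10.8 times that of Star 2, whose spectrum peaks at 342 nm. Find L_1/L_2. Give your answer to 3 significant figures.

Wien's law gives T ∝ 1/λ_max, so T_1/T_2 = λ_2/λ_1 = 342/542 = 0.6310.
Then L ∝ R²T⁴ gives L_1/L_2 = (10.8)² × (0.6310)⁴ = 116.6 × 0.1585 = 18.49.

18.5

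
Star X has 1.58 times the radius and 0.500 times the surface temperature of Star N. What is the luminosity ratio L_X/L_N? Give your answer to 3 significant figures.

0.156

From the Stefan–Boltzmann law, L ∝ R²T⁴, so
L_X/L_N = (R_X/R_N)² (T_X/T_N)⁴ = (1.58)² × (0.500)⁴ = 2.496 × 0.06250 = 0.1560.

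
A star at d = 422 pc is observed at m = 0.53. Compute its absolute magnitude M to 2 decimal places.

M = m − 5 log₁₀(d/10 pc) = 0.53 − 5 log₁₀(422/10)
  = 0.53 − 5 × 1.625 = 0.53 − 8.13 = -7.60.

-7.60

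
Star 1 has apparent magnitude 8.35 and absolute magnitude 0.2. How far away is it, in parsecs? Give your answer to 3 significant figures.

m − M = 5 log₁₀(d/10 pc)
8.35 − (0.2) = 8.15 = 5 log₁₀(d/10)
d = 10 × 10^(8.15/5) = 10 × 10^1.630 = 426.6 pc.

427 pc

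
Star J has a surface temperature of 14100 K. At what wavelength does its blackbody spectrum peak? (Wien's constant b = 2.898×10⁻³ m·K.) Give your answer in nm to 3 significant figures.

206 nm

λ_max = b/T = 2.898×10⁻³ / 14100 = 2.06×10^-7 m = 205.5 nm.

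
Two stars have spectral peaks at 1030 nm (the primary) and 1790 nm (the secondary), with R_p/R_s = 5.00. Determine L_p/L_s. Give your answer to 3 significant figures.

228

Wien's law gives T ∝ 1/λ_max, so T_p/T_s = λ_s/λ_p = 1790/1030 = 1.738.
Then L ∝ R²T⁴ gives L_p/L_s = (5.00)² × (1.738)⁴ = 25.00 × 9.121 = 228.0.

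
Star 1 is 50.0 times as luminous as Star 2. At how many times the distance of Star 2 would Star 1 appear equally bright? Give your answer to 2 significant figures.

7.1

Equal flux requires L_1/d_1² = L_2/d_2², so d_1/d_2 = √(L_1/L_2)
= √(50.0) = 7.071.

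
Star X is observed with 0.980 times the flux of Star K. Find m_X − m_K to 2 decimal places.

0.02

m_X − m_K = −2.5 log₁₀(F_X/F_K) = −2.5 log₁₀(0.980) = −2.5 × (-0.009) = 0.022.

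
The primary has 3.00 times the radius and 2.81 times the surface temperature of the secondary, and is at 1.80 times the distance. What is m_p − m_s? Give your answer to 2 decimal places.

-5.60

L_p/L_s = (3.00)²(2.81)⁴ = 561.1.
F_p/F_s = (L_p/L_s)/(d_p/d_s)² = 561.1/3.240 = 173.2.
m_p − m_s = −2.5 log₁₀(173.2) = -5.60.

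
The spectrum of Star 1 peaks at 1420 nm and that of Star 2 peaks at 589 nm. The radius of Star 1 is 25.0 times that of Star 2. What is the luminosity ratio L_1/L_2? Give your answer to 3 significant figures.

Wien's law gives T ∝ 1/λ_max, so T_1/T_2 = λ_2/λ_1 = 589/1420 = 0.4148.
Then L ∝ R²T⁴ gives L_1/L_2 = (25.0)² × (0.4148)⁴ = 625.0 × 0.02960 = 18.50.

18.5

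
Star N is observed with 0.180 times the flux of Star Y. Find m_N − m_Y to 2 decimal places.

m_N − m_Y = −2.5 log₁₀(F_N/F_Y) = −2.5 log₁₀(0.180) = −2.5 × (-0.745) = 1.862.

1.86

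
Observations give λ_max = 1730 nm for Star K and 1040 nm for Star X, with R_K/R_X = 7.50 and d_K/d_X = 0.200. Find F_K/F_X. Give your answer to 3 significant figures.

Wien's law: T_K/T_X = λ_X/λ_K = 1040/1730 = 0.6012.
L_K/L_X = (R_K/R_X)²(T_K/T_X)⁴ = (7.50)²(0.6012)⁴ = 7.346.
F_K/F_X = (L_K/L_X)/(d_K/d_X)² = 7.346/(0.200)² = 183.7.

184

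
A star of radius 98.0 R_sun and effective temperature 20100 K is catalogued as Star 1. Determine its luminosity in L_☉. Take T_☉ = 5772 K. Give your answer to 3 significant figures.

1.41×10^6 L_☉

L/L_☉ = (R/R_☉)² (T/T_☉)⁴ = (98.0)² × (20100/5772)⁴
       = 9604 × (3.482)⁴ = 9604 × 147.1 = 1.412×10^6.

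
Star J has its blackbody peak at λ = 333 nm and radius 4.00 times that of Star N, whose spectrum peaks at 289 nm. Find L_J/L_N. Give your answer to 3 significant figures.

Wien's law gives T ∝ 1/λ_max, so T_J/T_N = λ_N/λ_J = 289/333 = 0.8679.
Then L ∝ R²T⁴ gives L_J/L_N = (4.00)² × (0.8679)⁴ = 16.00 × 0.5673 = 9.077.

9.08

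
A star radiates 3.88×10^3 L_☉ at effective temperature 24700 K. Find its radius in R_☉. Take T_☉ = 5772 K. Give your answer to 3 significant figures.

R/R_☉ = √(L/L_☉) / (T/T_☉)² = √(3.88×10^3) / (4.279)²
       = 62.29 / 18.31 = 3.402.

3.40 R_☉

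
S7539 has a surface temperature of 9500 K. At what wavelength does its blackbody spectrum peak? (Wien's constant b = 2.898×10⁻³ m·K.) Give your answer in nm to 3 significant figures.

λ_max = b/T = 2.898×10⁻³ / 9500 = 3.05×10^-7 m = 305.1 nm.

305 nm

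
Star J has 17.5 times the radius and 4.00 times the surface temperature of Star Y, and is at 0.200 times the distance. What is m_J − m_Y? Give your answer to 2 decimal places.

L_J/L_Y = (17.5)²(4.00)⁴ = 7.840×10^4.
F_J/F_Y = (L_J/L_Y)/(d_J/d_Y)² = 7.840×10^4/0.04000 = 1.960×10^6.
m_J − m_Y = −2.5 log₁₀(1.960×10^6) = -15.73.

-15.73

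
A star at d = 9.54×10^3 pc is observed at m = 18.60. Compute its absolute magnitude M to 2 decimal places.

3.70

M = m − 5 log₁₀(d/10 pc) = 18.60 − 5 log₁₀(9.54×10^3/10)
  = 18.60 − 5 × 2.980 = 18.60 − 14.90 = 3.70.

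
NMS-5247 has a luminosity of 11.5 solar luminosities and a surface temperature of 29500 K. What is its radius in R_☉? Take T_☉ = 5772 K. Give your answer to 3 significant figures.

0.130 R_☉

R/R_☉ = √(L/L_☉) / (T/T_☉)² = √(11.5) / (5.111)²
       = 3.391 / 26.12 = 0.1298.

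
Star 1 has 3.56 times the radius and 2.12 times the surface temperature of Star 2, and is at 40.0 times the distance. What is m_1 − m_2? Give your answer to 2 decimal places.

L_1/L_2 = (3.56)²(2.12)⁴ = 256.0.
F_1/F_2 = (L_1/L_2)/(d_1/d_2)² = 256.0/1600 = 0.1600.
m_1 − m_2 = −2.5 log₁₀(0.1600) = 1.99.

1.99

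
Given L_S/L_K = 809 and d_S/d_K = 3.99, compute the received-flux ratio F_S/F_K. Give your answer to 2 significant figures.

51

F = L/(4πd²), so F_S/F_K = (L_S/L_K) / (d_S/d_K)²
= 809 / (3.99)² = 809 / 15.92 = 50.82.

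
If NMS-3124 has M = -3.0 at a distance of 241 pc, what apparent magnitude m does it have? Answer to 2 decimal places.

3.91

m = M + 5 log₁₀(d/10 pc) = -3.0 + 5 log₁₀(241/10)
  = -3.0 + 5 × 1.382 = -3.0 + 6.91 = 3.91.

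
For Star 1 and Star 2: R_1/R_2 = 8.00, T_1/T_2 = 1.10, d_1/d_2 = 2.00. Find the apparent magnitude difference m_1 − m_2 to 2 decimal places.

L_1/L_2 = (8.00)²(1.10)⁴ = 93.70.
F_1/F_2 = (L_1/L_2)/(d_1/d_2)² = 93.70/4.000 = 23.43.
m_1 − m_2 = −2.5 log₁₀(23.43) = -3.42.

-3.42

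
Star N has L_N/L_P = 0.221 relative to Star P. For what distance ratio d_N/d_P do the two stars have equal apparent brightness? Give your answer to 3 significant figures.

Equal flux requires L_N/d_N² = L_P/d_P², so d_N/d_P = √(L_N/L_P)
= √(0.221) = 0.4701.

0.470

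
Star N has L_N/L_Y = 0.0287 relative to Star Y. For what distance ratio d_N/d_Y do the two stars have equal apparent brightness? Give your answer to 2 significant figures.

Equal flux requires L_N/d_N² = L_Y/d_Y², so d_N/d_Y = √(L_N/L_Y)
= √(0.0287) = 0.1694.

0.17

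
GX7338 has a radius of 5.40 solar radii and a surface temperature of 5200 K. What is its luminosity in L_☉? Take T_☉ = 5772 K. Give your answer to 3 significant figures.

L/L_☉ = (R/R_☉)² (T/T_☉)⁴ = (5.40)² × (5200/5772)⁴
       = 29.16 × (0.9009)⁴ = 29.16 × 0.6587 = 19.21.

19.2 L_☉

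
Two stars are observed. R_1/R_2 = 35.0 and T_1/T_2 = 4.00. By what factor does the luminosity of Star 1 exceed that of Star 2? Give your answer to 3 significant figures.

3.14×10^5

From the Stefan–Boltzmann law, L ∝ R²T⁴, so
L_1/L_2 = (R_1/R_2)² (T_1/T_2)⁴ = (35.0)² × (4.00)⁴ = 1225 × 256.0 = 3.136×10^5.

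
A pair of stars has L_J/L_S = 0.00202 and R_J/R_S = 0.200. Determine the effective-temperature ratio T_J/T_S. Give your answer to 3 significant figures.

0.474

L ∝ R²T⁴ gives T ∝ (L/R²)^(1/4), so
T_J/T_S = (0.00202 / 0.200²)^(1/4) = (0.05050)^(1/4) = 0.4740.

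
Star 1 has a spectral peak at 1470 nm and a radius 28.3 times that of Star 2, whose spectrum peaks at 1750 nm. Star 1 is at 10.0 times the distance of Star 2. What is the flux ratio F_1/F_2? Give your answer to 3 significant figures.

Wien's law: T_1/T_2 = λ_2/λ_1 = 1750/1470 = 1.190.
L_1/L_2 = (R_1/R_2)²(T_1/T_2)⁴ = (28.3)²(1.190)⁴ = 1609.
F_1/F_2 = (L_1/L_2)/(d_1/d_2)² = 1609/(10.0)² = 16.09.

16.1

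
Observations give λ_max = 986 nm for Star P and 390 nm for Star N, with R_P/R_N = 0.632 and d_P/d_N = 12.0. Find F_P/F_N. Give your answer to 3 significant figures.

Wien's law: T_P/T_N = λ_N/λ_P = 390/986 = 0.3955.
L_P/L_N = (R_P/R_N)²(T_P/T_N)⁴ = (0.632)²(0.3955)⁴ = 0.009777.
F_P/F_N = (L_P/L_N)/(d_P/d_N)² = 0.009777/(12.0)² = 6.789×10^-5.

6.79×10^-5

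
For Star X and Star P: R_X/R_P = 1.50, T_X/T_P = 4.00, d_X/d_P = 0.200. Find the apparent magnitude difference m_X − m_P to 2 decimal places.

L_X/L_P = (1.50)²(4.00)⁴ = 576.0.
F_X/F_P = (L_X/L_P)/(d_X/d_P)² = 576.0/0.04000 = 1.440×10^4.
m_X − m_P = −2.5 log₁₀(1.440×10^4) = -10.40.

-10.40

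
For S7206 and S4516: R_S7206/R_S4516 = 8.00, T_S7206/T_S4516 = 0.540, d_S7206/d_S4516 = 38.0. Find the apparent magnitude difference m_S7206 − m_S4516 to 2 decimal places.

6.06

L_S7206/L_S4516 = (8.00)²(0.540)⁴ = 5.442.
F_S7206/F_S4516 = (L_S7206/L_S4516)/(d_S7206/d_S4516)² = 5.442/1444 = 0.003769.
m_S7206 − m_S4516 = −2.5 log₁₀(0.003769) = 6.06.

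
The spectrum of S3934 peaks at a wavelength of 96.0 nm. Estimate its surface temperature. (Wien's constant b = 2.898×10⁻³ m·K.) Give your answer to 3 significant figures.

3.02×10^4 K

T = b/λ_max = 2.898×10⁻³ / (96.0×10⁻⁹) = 3.019×10^4 K.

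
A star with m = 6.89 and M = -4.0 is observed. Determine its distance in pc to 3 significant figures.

m − M = 5 log₁₀(d/10 pc)
6.89 − (-4.0) = 10.89 = 5 log₁₀(d/10)
d = 10 × 10^(10.89/5) = 10 × 10^2.178 = 1507 pc.

1.51×10^3 pc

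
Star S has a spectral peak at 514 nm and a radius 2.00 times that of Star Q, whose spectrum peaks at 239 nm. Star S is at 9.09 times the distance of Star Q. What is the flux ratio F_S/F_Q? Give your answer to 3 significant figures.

0.00226

Wien's law: T_S/T_Q = λ_Q/λ_S = 239/514 = 0.4650.
L_S/L_Q = (R_S/R_Q)²(T_S/T_Q)⁴ = (2.00)²(0.4650)⁴ = 0.1870.
F_S/F_Q = (L_S/L_Q)/(d_S/d_Q)² = 0.1870/(9.09)² = 0.002263.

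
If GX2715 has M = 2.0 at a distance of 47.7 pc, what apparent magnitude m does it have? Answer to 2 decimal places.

m = M + 5 log₁₀(d/10 pc) = 2.0 + 5 log₁₀(47.7/10)
  = 2.0 + 5 × 0.679 = 2.0 + 3.39 = 5.39.

5.39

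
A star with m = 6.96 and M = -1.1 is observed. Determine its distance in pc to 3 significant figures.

409 pc

m − M = 5 log₁₀(d/10 pc)
6.96 − (-1.1) = 8.06 = 5 log₁₀(d/10)
d = 10 × 10^(8.06/5) = 10 × 10^1.612 = 409.3 pc.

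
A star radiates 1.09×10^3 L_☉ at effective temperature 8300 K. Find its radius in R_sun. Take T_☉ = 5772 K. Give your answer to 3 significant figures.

R/R_☉ = √(L/L_☉) / (T/T_☉)² = √(1.09×10^3) / (1.438)²
       = 33.02 / 2.068 = 15.97.

16.0 R_sun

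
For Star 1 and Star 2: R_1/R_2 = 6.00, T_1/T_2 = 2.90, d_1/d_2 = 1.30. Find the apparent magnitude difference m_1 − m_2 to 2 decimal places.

L_1/L_2 = (6.00)²(2.90)⁴ = 2546.
F_1/F_2 = (L_1/L_2)/(d_1/d_2)² = 2546/1.690 = 1507.
m_1 − m_2 = −2.5 log₁₀(1507) = -7.95.

-7.95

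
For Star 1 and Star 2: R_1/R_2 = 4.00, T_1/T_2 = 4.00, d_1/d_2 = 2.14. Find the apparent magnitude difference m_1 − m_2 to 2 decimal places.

-7.38

L_1/L_2 = (4.00)²(4.00)⁴ = 4096.
F_1/F_2 = (L_1/L_2)/(d_1/d_2)² = 4096/4.580 = 894.4.
m_1 − m_2 = −2.5 log₁₀(894.4) = -7.38.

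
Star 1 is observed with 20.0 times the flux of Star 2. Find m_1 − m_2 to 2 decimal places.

m_1 − m_2 = −2.5 log₁₀(F_1/F_2) = −2.5 log₁₀(20.0) = −2.5 × (1.301) = -3.253.

-3.25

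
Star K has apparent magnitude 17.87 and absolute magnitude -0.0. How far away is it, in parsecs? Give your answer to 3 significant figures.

3.75×10^4 pc

m − M = 5 log₁₀(d/10 pc)
17.87 − (-0.0) = 17.87 = 5 log₁₀(d/10)
d = 10 × 10^(17.87/5) = 10 × 10^3.574 = 3.750×10^4 pc.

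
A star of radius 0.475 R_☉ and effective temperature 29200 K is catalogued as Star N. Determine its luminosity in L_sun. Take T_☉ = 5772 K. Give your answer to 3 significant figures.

148 L_sun

L/L_☉ = (R/R_☉)² (T/T_☉)⁴ = (0.475)² × (29200/5772)⁴
       = 0.2256 × (5.059)⁴ = 0.2256 × 655.0 = 147.8.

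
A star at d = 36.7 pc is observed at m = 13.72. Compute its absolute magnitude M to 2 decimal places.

10.90

M = m − 5 log₁₀(d/10 pc) = 13.72 − 5 log₁₀(36.7/10)
  = 13.72 − 5 × 0.565 = 13.72 − 2.82 = 10.90.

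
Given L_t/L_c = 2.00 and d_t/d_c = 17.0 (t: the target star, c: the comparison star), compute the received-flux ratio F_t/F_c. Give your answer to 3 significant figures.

F = L/(4πd²), so F_t/F_c = (L_t/L_c) / (d_t/d_c)²
= 2.00 / (17.0)² = 2.00 / 289.0 = 0.006920.

0.00692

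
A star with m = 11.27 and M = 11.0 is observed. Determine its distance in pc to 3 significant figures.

11.3 pc

m − M = 5 log₁₀(d/10 pc)
11.27 − (11.0) = 0.27 = 5 log₁₀(d/10)
d = 10 × 10^(0.27/5) = 10 × 10^0.054 = 11.32 pc.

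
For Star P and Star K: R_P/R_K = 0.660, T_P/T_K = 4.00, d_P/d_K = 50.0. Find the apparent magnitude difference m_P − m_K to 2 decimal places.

L_P/L_K = (0.660)²(4.00)⁴ = 111.5.
F_P/F_K = (L_P/L_K)/(d_P/d_K)² = 111.5/2500 = 0.04461.
m_P − m_K = −2.5 log₁₀(0.04461) = 3.38.

3.38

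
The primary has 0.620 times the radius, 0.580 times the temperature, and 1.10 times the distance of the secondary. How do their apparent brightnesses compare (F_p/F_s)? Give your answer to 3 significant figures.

0.0360

L_p/L_s = (R_p/R_s)²(T_p/T_s)⁴ = (0.620)² × (0.580)⁴ = 0.04350.
F_p/F_s = (L_p/L_s)/(d_p/d_s)² = 0.04350 / (1.10)² = 0.03595.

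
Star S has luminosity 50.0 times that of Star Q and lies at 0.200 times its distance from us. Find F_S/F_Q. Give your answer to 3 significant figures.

1.25×10^3

F = L/(4πd²), so F_S/F_Q = (L_S/L_Q) / (d_S/d_Q)²
= 50.0 / (0.200)² = 50.0 / 0.04000 = 1250.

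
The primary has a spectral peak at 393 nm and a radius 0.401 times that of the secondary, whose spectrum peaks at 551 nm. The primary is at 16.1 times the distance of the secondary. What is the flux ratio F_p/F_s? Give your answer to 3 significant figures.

0.00240

Wien's law: T_p/T_s = λ_s/λ_p = 551/393 = 1.402.
L_p/L_s = (R_p/R_s)²(T_p/T_s)⁴ = (0.401)²(1.402)⁴ = 0.6213.
F_p/F_s = (L_p/L_s)/(d_p/d_s)² = 0.6213/(16.1)² = 0.002397.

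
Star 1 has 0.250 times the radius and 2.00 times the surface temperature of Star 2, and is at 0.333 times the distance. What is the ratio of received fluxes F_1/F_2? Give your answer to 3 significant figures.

9.02

L_1/L_2 = (R_1/R_2)²(T_1/T_2)⁴ = (0.250)² × (2.00)⁴ = 1.000.
F_1/F_2 = (L_1/L_2)/(d_1/d_2)² = 1.000 / (0.333)² = 9.018.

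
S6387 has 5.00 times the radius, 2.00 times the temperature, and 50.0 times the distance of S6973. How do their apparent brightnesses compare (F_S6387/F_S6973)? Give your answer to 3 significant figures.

L_S6387/L_S6973 = (R_S6387/R_S6973)²(T_S6387/T_S6973)⁴ = (5.00)² × (2.00)⁴ = 400.0.
F_S6387/F_S6973 = (L_S6387/L_S6973)/(d_S6387/d_S6973)² = 400.0 / (50.0)² = 0.1600.

0.160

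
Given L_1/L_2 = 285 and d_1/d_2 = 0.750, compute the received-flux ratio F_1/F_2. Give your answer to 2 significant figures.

F = L/(4πd²), so F_1/F_2 = (L_1/L_2) / (d_1/d_2)²
= 285 / (0.750)² = 285 / 0.5625 = 506.7.

5.1×10^2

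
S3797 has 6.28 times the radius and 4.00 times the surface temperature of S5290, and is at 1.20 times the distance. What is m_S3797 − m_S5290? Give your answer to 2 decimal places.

L_S3797/L_S5290 = (6.28)²(4.00)⁴ = 1.010×10^4.
F_S3797/F_S5290 = (L_S3797/L_S5290)/(d_S3797/d_S5290)² = 1.010×10^4/1.440 = 7011.
m_S3797 − m_S5290 = −2.5 log₁₀(7011) = -9.61.

-9.61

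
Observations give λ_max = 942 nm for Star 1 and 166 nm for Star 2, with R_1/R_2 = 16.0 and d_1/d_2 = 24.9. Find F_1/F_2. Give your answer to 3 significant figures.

3.98×10^-4

Wien's law: T_1/T_2 = λ_2/λ_1 = 166/942 = 0.1762.
L_1/L_2 = (R_1/R_2)²(T_1/T_2)⁴ = (16.0)²(0.1762)⁴ = 0.2469.
F_1/F_2 = (L_1/L_2)/(d_1/d_2)² = 0.2469/(24.9)² = 3.982×10^-4.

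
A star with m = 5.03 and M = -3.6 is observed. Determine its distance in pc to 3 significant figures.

m − M = 5 log₁₀(d/10 pc)
5.03 − (-3.6) = 8.63 = 5 log₁₀(d/10)
d = 10 × 10^(8.63/5) = 10 × 10^1.726 = 532.1 pc.

532 pc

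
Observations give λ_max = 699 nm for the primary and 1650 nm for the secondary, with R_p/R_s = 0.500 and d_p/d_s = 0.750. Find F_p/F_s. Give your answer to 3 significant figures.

13.8

Wien's law: T_p/T_s = λ_s/λ_p = 1650/699 = 2.361.
L_p/L_s = (R_p/R_s)²(T_p/T_s)⁴ = (0.500)²(2.361)⁴ = 7.762.
F_p/F_s = (L_p/L_s)/(d_p/d_s)² = 7.762/(0.750)² = 13.80.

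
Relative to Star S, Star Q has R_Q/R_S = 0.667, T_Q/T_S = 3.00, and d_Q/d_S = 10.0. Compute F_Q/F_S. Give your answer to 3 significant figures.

0.360

L_Q/L_S = (R_Q/R_S)²(T_Q/T_S)⁴ = (0.667)² × (3.00)⁴ = 36.04.
F_Q/F_S = (L_Q/L_S)/(d_Q/d_S)² = 36.04 / (10.0)² = 0.3604.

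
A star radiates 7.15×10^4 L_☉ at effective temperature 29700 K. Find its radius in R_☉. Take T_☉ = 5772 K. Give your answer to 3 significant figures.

10.1 R_☉

R/R_☉ = √(L/L_☉) / (T/T_☉)² = √(7.15×10^4) / (5.146)²
       = 267.4 / 26.48 = 10.10.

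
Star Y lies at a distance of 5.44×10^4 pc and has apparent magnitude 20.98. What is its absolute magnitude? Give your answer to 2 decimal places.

2.30

M = m − 5 log₁₀(d/10 pc) = 20.98 − 5 log₁₀(5.44×10^4/10)
  = 20.98 − 5 × 3.736 = 20.98 − 18.68 = 2.30.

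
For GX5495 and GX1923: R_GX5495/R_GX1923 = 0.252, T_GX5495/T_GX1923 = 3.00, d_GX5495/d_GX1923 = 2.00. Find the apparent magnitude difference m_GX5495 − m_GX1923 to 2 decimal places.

-0.27

L_GX5495/L_GX1923 = (0.252)²(3.00)⁴ = 5.144.
F_GX5495/F_GX1923 = (L_GX5495/L_GX1923)/(d_GX5495/d_GX1923)² = 5.144/4.000 = 1.286.
m_GX5495 − m_GX1923 = −2.5 log₁₀(1.286) = -0.27.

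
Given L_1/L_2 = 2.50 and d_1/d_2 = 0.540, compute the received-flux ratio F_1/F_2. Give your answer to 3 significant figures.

F = L/(4πd²), so F_1/F_2 = (L_1/L_2) / (d_1/d_2)²
= 2.50 / (0.540)² = 2.50 / 0.2916 = 8.573.

8.57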